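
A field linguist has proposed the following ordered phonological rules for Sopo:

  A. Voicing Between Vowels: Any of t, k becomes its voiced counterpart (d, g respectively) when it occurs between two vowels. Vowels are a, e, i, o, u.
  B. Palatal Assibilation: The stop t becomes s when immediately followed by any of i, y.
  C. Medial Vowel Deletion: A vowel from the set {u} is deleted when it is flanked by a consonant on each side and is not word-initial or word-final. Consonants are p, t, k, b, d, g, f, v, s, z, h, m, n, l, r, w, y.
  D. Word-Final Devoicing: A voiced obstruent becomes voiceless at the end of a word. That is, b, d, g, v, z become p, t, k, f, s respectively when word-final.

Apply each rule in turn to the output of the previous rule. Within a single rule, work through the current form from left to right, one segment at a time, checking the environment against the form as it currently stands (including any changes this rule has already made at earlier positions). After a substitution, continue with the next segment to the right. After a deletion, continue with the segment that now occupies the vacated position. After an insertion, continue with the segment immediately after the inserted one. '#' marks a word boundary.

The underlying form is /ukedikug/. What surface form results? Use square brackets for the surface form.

A Voicing Between Vowels: [ukedikug] → [ugedigug]
B Palatal Assibilation: no change — [ugedigug]
C Medial Vowel Deletion: [ugedigug] → [ugedigg]
D Word-Final Devoicing: [ugedigg] → [ugedigk]

[ugedigk]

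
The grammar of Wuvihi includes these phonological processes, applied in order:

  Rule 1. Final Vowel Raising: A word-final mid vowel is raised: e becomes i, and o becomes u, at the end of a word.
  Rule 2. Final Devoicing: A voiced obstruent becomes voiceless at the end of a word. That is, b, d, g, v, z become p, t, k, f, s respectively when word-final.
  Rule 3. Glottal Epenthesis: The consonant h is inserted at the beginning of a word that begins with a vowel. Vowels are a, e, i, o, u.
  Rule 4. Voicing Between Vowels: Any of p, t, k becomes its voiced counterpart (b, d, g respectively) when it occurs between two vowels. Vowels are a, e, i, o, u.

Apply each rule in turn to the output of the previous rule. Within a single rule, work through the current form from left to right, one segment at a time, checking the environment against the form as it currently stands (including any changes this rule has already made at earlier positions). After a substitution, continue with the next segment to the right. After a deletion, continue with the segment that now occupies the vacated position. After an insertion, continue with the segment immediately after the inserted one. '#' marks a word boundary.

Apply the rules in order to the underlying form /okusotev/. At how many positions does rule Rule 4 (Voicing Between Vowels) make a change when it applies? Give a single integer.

2

Rule 1 Final Vowel Raising: no change — [okusotev]
Rule 2 Final Devoicing: [okusotev] → [okusotef]
Rule 3 Glottal Epenthesis: [okusotef] → [hokusotef]
Rule 4 Voicing Between Vowels: [hokusotef] → [hogusodef]
Rule Rule 4 changed 2 position(s).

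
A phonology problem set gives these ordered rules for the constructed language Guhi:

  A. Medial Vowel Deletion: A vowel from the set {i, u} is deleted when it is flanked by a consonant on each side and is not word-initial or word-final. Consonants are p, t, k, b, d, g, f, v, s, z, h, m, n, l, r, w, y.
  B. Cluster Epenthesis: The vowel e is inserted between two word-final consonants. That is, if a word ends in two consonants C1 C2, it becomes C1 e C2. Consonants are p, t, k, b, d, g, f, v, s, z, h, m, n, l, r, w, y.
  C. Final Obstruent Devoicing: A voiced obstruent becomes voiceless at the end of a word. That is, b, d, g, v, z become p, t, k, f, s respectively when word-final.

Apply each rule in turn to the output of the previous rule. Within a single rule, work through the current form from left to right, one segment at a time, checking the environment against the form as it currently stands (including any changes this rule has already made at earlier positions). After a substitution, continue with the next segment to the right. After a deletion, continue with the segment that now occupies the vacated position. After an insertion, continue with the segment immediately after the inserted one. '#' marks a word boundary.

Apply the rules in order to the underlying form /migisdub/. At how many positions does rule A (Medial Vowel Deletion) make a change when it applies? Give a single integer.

A Medial Vowel Deletion: [migisdub] → [mgsdb]
B Cluster Epenthesis: [mgsdb] → [mgsdeb]
C Final Obstruent Devoicing: [mgsdeb] → [mgsdep]
Rule A changed 3 position(s).

3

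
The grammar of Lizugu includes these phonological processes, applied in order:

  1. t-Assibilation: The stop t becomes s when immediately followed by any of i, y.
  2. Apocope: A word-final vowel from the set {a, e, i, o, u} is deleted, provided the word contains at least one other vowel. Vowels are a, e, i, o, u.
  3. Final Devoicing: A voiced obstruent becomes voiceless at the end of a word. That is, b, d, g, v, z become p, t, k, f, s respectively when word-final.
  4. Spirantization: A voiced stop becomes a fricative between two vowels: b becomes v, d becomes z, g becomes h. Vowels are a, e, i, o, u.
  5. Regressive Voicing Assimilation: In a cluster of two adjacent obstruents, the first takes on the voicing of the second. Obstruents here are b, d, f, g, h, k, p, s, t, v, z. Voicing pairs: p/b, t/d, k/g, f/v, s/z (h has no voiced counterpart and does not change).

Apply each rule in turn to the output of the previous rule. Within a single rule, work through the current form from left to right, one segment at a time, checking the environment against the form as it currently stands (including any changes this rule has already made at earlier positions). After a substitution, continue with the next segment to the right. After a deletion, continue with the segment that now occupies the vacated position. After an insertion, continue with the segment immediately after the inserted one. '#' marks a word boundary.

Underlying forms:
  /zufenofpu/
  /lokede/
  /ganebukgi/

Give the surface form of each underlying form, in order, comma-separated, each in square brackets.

[zufenofp], [loket], [ganevukk]

/zufenofpu/:
  1 t-Assibilation: no change — [zufenofpu]
  2 Apocope: [zufenofpu] → [zufenofp]
  3 Final Devoicing: no change — [zufenofp]
  4 Spirantization: no change — [zufenofp]
  5 Regressive Voicing Assimilation: no change — [zufenofp]
/lokede/:
  1 t-Assibilation: no change — [lokede]
  2 Apocope: [lokede] → [loked]
  3 Final Devoicing: [loked] → [loket]
  4 Spirantization: no change — [loket]
  5 Regressive Voicing Assimilation: no change — [loket]
/ganebukgi/:
  1 t-Assibilation: no change — [ganebukgi]
  2 Apocope: [ganebukgi] → [ganebukg]
  3 Final Devoicing: [ganebukg] → [ganebukk]
  4 Spirantization: [ganebukk] → [ganevukk]
  5 Regressive Voicing Assimilation: no change — [ganevukk]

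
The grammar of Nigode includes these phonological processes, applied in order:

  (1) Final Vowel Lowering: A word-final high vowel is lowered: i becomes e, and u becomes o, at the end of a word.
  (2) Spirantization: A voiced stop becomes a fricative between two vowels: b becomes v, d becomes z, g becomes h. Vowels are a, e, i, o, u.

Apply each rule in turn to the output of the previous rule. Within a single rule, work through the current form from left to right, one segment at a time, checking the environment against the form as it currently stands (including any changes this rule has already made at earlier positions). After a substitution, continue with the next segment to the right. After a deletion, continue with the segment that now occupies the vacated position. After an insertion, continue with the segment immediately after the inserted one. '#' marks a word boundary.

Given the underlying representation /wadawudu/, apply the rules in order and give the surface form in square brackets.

[wazawuzo]

(1) Final Vowel Lowering: [wadawudu] → [wadawudo]
(2) Spirantization: [wadawudo] → [wazawuzo]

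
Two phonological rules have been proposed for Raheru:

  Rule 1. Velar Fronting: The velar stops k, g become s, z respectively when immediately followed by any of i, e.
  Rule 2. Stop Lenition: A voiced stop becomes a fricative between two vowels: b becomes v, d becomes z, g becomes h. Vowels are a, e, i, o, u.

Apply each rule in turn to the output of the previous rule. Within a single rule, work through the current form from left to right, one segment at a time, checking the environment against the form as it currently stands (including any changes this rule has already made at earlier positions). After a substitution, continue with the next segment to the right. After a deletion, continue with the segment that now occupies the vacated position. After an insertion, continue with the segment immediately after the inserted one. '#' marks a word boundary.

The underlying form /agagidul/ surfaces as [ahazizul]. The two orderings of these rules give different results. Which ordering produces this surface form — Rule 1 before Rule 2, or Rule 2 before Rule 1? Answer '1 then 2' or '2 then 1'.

Order 1 then 2:
  1 Velar Fronting: [agagidul] → [agazidul]
  2 Stop Lenition: [agazidul] → [ahazizul]
  result: [ahazizul]
Order 2 then 1:
  2 Stop Lenition: [agagidul] → [ahahizul]
  1 Velar Fronting: no change — [ahahizul]
  result: [ahahizul]

1 then 2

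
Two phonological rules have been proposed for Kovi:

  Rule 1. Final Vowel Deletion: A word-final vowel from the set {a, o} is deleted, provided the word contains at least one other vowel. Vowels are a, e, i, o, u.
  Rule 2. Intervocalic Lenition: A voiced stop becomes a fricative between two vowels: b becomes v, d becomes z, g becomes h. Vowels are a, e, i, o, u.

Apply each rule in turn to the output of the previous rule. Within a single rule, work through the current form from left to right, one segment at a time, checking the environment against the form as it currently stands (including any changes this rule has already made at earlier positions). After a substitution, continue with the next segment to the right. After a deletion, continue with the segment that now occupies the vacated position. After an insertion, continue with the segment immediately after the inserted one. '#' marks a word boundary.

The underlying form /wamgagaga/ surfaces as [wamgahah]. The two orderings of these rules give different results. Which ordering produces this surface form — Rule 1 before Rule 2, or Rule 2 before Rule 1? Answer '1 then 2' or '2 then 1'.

2 then 1

Order 1 then 2:
  1 Final Vowel Deletion: [wamgagaga] → [wamgagag]
  2 Intervocalic Lenition: [wamgagag] → [wamgahag]
  result: [wamgahag]
Order 2 then 1:
  2 Intervocalic Lenition: [wamgagaga] → [wamgahaha]
  1 Final Vowel Deletion: [wamgahaha] → [wamgahah]
  result: [wamgahah]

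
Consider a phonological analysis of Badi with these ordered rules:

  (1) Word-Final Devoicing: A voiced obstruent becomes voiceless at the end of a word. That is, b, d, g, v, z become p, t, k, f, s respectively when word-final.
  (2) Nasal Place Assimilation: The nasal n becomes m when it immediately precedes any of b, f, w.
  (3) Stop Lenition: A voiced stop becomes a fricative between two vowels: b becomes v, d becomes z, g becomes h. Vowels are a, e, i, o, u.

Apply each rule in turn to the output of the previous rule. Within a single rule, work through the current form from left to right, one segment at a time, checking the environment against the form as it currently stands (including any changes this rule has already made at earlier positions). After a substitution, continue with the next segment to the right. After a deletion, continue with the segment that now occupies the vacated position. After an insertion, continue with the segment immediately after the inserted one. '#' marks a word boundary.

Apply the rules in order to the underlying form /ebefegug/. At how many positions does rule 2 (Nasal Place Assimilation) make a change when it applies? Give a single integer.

(1) Word-Final Devoicing: [ebefegug] → [ebefeguk]
(2) Nasal Place Assimilation: no change — [ebefeguk]
(3) Stop Lenition: [ebefeguk] → [evefehuk]
Rule 2 changed 0 position(s).

0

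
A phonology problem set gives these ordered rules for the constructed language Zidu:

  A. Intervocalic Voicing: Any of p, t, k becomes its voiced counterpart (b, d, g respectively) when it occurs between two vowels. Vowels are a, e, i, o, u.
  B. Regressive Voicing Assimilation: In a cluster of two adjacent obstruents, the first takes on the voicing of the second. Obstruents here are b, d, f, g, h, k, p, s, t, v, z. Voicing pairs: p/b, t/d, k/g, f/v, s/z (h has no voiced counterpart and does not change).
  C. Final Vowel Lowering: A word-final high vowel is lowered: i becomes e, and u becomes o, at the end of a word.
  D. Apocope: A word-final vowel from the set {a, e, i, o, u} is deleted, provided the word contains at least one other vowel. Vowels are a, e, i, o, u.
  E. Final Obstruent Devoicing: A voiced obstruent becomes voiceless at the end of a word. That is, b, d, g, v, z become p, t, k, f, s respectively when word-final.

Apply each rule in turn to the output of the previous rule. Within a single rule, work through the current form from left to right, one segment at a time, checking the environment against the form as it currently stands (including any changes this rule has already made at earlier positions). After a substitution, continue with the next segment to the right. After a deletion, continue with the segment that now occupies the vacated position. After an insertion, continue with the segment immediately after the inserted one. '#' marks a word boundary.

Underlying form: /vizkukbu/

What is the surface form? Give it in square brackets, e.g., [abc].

A Intervocalic Voicing: no change — [vizkukbu]
B Regressive Voicing Assimilation: [vizkukbu] → [viskugbu]
C Final Vowel Lowering: [viskugbu] → [viskugbo]
D Apocope: [viskugbo] → [viskugb]
E Final Obstruent Devoicing: [viskugb] → [viskugp]

[viskugp]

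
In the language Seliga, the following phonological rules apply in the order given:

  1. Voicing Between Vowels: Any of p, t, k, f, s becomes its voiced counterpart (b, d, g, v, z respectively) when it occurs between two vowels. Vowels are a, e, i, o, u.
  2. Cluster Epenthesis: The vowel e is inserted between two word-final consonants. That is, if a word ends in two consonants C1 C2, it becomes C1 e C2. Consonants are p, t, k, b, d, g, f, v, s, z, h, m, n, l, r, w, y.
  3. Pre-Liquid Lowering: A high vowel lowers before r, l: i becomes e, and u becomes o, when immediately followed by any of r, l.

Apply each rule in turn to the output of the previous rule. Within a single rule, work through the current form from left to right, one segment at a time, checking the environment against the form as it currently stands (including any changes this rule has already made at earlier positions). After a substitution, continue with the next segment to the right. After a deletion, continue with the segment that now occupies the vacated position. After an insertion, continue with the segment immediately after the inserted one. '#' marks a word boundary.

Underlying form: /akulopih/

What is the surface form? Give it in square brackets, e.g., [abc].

1 Voicing Between Vowels: [akulopih] → [agulobih]
2 Cluster Epenthesis: no change — [agulobih]
3 Pre-Liquid Lowering: [agulobih] → [agolobih]

[agolobih]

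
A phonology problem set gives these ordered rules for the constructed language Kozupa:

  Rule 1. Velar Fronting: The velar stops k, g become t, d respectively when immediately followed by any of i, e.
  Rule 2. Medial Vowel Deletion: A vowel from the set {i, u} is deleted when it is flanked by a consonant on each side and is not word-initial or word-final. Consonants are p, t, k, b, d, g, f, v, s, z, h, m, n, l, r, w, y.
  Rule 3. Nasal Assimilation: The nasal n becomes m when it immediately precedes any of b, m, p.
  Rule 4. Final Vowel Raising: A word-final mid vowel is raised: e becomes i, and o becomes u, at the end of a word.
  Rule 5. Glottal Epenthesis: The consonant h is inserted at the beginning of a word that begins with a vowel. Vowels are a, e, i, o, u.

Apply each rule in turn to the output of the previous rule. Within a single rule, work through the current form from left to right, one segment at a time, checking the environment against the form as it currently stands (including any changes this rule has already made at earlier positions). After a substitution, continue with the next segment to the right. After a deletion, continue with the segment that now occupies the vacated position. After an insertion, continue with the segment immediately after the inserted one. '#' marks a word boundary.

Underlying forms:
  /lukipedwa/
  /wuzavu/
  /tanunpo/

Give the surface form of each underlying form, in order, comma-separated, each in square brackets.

/lukipedwa/:
  Rule 1 Velar Fronting: [lukipedwa] → [lutipedwa]
  Rule 2 Medial Vowel Deletion: [lutipedwa] → [ltpedwa]
  Rule 3 Nasal Assimilation: no change — [ltpedwa]
  Rule 4 Final Vowel Raising: no change — [ltpedwa]
  Rule 5 Glottal Epenthesis: no change — [ltpedwa]
/wuzavu/:
  Rule 1 Velar Fronting: no change — [wuzavu]
  Rule 2 Medial Vowel Deletion: [wuzavu] → [wzavu]
  Rule 3 Nasal Assimilation: no change — [wzavu]
  Rule 4 Final Vowel Raising: no change — [wzavu]
  Rule 5 Glottal Epenthesis: no change — [wzavu]
/tanunpo/:
  Rule 1 Velar Fronting: no change — [tanunpo]
  Rule 2 Medial Vowel Deletion: [tanunpo] → [tannpo]
  Rule 3 Nasal Assimilation: [tannpo] → [tanmpo]
  Rule 4 Final Vowel Raising: [tanmpo] → [tanmpu]
  Rule 5 Glottal Epenthesis: no change — [tanmpu]

[ltpedwa], [wzavu], [tanmpu]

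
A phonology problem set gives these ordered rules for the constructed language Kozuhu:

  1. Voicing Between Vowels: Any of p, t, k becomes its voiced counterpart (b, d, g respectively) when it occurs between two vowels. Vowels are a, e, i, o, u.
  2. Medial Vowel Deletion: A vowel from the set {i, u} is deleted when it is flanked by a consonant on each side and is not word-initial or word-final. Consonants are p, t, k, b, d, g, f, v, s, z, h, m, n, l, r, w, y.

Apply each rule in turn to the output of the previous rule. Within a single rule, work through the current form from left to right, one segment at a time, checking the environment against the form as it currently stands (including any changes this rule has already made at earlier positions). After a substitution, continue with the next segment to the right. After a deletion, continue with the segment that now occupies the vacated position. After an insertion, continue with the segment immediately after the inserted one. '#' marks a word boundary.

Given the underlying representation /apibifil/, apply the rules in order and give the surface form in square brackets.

1 Voicing Between Vowels: [apibifil] → [abibifil]
2 Medial Vowel Deletion: [abibifil] → [abbfl]

[abbfl]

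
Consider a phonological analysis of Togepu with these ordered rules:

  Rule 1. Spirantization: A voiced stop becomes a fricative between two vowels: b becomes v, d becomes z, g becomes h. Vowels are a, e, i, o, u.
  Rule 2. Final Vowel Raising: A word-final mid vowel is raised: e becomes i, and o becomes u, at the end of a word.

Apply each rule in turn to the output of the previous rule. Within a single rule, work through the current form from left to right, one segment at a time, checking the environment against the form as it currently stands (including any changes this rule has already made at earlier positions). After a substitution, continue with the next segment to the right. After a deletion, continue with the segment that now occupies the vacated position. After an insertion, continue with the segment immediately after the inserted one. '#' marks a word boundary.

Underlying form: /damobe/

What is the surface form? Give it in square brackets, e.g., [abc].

[damovi]

Rule 1 Spirantization: [damobe] → [damove]
Rule 2 Final Vowel Raising: [damove] → [damovi]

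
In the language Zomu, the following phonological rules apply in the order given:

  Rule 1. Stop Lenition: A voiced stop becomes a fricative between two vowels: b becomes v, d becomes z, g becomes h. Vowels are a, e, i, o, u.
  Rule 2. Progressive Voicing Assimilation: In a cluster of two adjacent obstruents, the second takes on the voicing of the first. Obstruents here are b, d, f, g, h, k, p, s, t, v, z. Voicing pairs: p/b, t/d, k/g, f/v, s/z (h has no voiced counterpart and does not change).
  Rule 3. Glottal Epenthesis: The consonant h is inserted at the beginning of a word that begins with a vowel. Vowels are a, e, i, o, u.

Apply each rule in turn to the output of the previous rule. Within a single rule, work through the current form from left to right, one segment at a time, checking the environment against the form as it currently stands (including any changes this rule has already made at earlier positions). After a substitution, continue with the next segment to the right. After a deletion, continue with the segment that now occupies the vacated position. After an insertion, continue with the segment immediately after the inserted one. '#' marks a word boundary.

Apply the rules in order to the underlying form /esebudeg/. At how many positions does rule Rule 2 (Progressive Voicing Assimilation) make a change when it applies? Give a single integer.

0

Rule 1 Stop Lenition: [esebudeg] → [esevuzeg]
Rule 2 Progressive Voicing Assimilation: no change — [esevuzeg]
Rule 3 Glottal Epenthesis: [esevuzeg] → [hesevuzeg]
Rule Rule 2 changed 0 position(s).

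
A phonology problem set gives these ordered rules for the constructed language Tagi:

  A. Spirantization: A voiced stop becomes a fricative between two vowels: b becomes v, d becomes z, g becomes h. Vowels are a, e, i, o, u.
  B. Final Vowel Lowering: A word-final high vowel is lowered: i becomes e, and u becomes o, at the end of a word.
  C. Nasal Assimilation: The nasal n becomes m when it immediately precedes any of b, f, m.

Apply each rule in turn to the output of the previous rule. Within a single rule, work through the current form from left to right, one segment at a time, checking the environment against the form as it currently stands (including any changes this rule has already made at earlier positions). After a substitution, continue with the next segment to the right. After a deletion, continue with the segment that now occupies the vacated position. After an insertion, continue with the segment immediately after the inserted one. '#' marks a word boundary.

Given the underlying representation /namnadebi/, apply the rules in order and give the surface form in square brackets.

A Spirantization: [namnadebi] → [namnazevi]
B Final Vowel Lowering: [namnazevi] → [namnazeve]
C Nasal Assimilation: no change — [namnazeve]

[namnazeve]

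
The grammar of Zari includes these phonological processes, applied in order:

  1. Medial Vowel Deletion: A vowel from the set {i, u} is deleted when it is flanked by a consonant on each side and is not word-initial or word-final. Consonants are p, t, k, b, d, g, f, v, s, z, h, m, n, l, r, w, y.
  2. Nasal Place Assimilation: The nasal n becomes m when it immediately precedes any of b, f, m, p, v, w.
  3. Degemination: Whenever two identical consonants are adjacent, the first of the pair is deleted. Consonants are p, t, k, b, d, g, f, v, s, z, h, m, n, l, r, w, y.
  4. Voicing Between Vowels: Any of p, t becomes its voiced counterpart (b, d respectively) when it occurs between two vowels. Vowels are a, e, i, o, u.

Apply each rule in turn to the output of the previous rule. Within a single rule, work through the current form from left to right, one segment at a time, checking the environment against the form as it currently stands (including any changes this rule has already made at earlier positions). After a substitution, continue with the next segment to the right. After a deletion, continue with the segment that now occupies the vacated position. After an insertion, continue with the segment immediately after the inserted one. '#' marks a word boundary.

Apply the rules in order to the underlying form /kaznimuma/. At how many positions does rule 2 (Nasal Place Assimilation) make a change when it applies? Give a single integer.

1

1 Medial Vowel Deletion: [kaznimuma] → [kaznmma]
2 Nasal Place Assimilation: [kaznmma] → [kazmmma]
3 Degemination: [kazmmma] → [kazma]
4 Voicing Between Vowels: no change — [kazma]
Rule 2 changed 1 position(s).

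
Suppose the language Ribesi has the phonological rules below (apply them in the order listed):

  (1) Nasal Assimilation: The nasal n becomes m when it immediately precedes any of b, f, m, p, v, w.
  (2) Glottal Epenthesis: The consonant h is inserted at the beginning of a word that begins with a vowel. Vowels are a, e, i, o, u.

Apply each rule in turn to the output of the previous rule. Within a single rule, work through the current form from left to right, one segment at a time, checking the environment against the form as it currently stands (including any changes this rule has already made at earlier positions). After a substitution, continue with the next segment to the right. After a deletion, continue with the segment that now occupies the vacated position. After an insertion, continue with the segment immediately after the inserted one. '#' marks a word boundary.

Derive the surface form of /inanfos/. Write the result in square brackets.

[hinamfos]

(1) Nasal Assimilation: [inanfos] → [inamfos]
(2) Glottal Epenthesis: [inamfos] → [hinamfos]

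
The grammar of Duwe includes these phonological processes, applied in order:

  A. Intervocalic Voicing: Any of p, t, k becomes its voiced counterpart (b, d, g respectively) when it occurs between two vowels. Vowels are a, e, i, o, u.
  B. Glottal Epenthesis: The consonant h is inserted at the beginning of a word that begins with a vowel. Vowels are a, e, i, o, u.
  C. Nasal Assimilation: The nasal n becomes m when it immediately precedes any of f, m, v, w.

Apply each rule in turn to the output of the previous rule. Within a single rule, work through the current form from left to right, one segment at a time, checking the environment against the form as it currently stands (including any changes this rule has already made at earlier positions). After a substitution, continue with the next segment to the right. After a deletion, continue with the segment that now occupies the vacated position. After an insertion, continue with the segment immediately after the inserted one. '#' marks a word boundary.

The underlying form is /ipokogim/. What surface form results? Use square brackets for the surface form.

A Intervocalic Voicing: [ipokogim] → [ibogogim]
B Glottal Epenthesis: [ibogogim] → [hibogogim]
C Nasal Assimilation: no change — [hibogogim]

[hibogogim]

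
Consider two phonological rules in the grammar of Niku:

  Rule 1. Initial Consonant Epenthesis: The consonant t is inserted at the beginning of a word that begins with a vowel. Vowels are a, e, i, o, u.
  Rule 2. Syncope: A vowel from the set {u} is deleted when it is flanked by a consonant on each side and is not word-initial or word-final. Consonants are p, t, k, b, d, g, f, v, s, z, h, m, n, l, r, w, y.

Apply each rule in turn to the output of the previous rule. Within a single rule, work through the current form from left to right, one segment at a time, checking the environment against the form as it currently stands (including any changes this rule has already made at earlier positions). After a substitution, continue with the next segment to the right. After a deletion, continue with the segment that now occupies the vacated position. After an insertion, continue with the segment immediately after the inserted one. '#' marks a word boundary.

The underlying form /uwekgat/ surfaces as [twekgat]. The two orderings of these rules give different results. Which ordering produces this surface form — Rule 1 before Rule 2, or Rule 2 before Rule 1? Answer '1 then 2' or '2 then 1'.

Order 1 then 2:
  1 Initial Consonant Epenthesis: [uwekgat] → [tuwekgat]
  2 Syncope: [tuwekgat] → [twekgat]
  result: [twekgat]
Order 2 then 1:
  2 Syncope: no change — [uwekgat]
  1 Initial Consonant Epenthesis: [uwekgat] → [tuwekgat]
  result: [tuwekgat]

1 then 2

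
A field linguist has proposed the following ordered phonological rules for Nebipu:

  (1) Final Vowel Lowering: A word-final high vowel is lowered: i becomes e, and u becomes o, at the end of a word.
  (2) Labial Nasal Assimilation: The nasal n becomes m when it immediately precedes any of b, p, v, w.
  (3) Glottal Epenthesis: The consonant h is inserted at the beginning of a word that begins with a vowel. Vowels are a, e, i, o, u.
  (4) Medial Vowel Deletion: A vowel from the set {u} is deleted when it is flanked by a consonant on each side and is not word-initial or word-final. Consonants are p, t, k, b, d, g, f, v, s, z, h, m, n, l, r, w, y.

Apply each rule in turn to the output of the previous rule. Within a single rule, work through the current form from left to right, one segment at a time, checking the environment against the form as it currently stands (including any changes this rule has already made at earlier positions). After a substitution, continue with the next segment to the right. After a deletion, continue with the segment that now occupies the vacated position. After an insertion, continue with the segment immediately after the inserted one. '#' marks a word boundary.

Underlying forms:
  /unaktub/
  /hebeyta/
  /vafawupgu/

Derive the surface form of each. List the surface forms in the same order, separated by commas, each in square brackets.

[hnaktb], [hebeyta], [vafawpgo]

/unaktub/:
  (1) Final Vowel Lowering: no change — [unaktub]
  (2) Labial Nasal Assimilation: no change — [unaktub]
  (3) Glottal Epenthesis: [unaktub] → [hunaktub]
  (4) Medial Vowel Deletion: [hunaktub] → [hnaktb]
/hebeyta/:
  (1) Final Vowel Lowering: no change — [hebeyta]
  (2) Labial Nasal Assimilation: no change — [hebeyta]
  (3) Glottal Epenthesis: no change — [hebeyta]
  (4) Medial Vowel Deletion: no change — [hebeyta]
/vafawupgu/:
  (1) Final Vowel Lowering: [vafawupgu] → [vafawupgo]
  (2) Labial Nasal Assimilation: no change — [vafawupgo]
  (3) Glottal Epenthesis: no change — [vafawupgo]
  (4) Medial Vowel Deletion: [vafawupgo] → [vafawpgo]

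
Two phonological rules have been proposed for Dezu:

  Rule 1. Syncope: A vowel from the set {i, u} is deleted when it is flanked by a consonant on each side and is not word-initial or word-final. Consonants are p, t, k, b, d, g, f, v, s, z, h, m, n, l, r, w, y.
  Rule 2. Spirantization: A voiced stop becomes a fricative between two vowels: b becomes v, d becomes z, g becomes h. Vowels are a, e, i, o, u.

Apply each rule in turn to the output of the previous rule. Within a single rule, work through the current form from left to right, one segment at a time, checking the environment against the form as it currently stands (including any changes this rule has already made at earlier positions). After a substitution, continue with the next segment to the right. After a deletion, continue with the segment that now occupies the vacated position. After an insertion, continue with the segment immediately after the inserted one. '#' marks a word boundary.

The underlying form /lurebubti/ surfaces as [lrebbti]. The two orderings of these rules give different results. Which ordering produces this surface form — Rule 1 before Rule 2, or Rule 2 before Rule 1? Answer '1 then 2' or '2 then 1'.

Order 1 then 2:
  1 Syncope: [lurebubti] → [lrebbti]
  2 Spirantization: no change — [lrebbti]
  result: [lrebbti]
Order 2 then 1:
  2 Spirantization: [lurebubti] → [lurevubti]
  1 Syncope: [lurevubti] → [lrevbti]
  result: [lrevbti]

1 then 2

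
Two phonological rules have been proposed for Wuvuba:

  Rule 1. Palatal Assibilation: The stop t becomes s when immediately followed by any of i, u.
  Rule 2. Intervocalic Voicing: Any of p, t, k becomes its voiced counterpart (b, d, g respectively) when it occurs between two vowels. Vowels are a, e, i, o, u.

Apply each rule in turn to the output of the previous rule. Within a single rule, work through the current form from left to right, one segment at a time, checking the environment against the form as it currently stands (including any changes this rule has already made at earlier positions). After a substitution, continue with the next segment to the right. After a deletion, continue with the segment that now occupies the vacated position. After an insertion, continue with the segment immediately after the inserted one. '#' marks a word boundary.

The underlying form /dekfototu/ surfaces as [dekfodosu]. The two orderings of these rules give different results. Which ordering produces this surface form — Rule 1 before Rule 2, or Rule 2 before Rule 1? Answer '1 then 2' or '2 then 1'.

Order 1 then 2:
  1 Palatal Assibilation: [dekfototu] → [dekfotosu]
  2 Intervocalic Voicing: [dekfotosu] → [dekfodosu]
  result: [dekfodosu]
Order 2 then 1:
  2 Intervocalic Voicing: [dekfototu] → [dekfododu]
  1 Palatal Assibilation: no change — [dekfododu]
  result: [dekfododu]

1 then 2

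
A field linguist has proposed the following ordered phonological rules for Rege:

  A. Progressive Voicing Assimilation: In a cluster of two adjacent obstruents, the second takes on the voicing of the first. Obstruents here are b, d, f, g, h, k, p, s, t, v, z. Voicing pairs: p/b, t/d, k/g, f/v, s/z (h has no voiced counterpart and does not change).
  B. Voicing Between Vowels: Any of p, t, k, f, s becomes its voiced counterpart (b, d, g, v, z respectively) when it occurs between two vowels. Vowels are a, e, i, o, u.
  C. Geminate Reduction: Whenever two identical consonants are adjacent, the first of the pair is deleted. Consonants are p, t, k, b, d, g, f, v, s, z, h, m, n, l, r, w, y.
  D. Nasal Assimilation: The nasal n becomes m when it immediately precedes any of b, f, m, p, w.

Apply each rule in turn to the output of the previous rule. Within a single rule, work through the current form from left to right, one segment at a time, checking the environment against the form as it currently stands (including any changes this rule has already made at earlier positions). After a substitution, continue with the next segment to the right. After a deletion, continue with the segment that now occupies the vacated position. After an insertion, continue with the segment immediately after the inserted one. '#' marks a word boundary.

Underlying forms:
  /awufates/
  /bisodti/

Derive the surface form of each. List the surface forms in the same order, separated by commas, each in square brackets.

/awufates/:
  A Progressive Voicing Assimilation: no change — [awufates]
  B Voicing Between Vowels: [awufates] → [awuvades]
  C Geminate Reduction: no change — [awuvades]
  D Nasal Assimilation: no change — [awuvades]
/bisodti/:
  A Progressive Voicing Assimilation: [bisodti] → [bisoddi]
  B Voicing Between Vowels: [bisoddi] → [bizoddi]
  C Geminate Reduction: [bizoddi] → [bizodi]
  D Nasal Assimilation: no change — [bizodi]

[awuvades], [bizodi]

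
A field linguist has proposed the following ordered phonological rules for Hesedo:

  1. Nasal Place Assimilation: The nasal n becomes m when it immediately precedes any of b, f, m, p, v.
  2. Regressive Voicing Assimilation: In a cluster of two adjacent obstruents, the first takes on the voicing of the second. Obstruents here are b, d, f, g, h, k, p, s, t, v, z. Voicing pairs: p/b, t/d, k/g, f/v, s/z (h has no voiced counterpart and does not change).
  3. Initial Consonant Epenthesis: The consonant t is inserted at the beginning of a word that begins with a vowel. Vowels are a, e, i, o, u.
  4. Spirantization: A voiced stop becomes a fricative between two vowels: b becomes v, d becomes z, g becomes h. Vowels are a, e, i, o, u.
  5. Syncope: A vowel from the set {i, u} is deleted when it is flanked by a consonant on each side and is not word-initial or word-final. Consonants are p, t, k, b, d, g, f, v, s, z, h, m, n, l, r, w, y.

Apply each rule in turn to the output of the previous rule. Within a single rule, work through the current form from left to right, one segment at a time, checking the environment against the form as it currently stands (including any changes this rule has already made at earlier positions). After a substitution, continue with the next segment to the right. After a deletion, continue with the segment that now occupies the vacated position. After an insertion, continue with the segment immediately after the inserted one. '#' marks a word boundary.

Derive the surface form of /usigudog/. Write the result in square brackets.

[tshzog]

1 Nasal Place Assimilation: no change — [usigudog]
2 Regressive Voicing Assimilation: no change — [usigudog]
3 Initial Consonant Epenthesis: [usigudog] → [tusigudog]
4 Spirantization: [tusigudog] → [tusihuzog]
5 Syncope: [tusihuzog] → [tshzog]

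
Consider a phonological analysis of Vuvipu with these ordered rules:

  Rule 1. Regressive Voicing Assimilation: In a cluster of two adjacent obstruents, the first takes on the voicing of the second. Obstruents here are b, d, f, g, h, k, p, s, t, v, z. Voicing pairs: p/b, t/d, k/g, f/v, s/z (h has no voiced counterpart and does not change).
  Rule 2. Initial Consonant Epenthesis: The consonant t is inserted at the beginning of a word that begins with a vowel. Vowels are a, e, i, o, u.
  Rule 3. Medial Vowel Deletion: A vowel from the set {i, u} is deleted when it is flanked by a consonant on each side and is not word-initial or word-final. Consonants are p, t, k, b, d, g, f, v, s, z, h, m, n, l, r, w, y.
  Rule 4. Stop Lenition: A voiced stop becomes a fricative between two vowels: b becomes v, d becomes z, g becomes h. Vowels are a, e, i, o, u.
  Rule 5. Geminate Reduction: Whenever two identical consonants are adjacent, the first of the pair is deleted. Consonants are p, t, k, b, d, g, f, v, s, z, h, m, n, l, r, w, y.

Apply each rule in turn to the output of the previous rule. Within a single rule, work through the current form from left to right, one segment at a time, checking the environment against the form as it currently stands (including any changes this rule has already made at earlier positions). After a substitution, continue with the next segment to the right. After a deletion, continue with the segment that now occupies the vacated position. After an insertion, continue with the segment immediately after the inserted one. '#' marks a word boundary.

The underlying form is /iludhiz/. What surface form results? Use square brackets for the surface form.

[tlthz]

Rule 1 Regressive Voicing Assimilation: [iludhiz] → [iluthiz]
Rule 2 Initial Consonant Epenthesis: [iluthiz] → [tiluthiz]
Rule 3 Medial Vowel Deletion: [tiluthiz] → [tlthz]
Rule 4 Stop Lenition: no change — [tlthz]
Rule 5 Geminate Reduction: no change — [tlthz]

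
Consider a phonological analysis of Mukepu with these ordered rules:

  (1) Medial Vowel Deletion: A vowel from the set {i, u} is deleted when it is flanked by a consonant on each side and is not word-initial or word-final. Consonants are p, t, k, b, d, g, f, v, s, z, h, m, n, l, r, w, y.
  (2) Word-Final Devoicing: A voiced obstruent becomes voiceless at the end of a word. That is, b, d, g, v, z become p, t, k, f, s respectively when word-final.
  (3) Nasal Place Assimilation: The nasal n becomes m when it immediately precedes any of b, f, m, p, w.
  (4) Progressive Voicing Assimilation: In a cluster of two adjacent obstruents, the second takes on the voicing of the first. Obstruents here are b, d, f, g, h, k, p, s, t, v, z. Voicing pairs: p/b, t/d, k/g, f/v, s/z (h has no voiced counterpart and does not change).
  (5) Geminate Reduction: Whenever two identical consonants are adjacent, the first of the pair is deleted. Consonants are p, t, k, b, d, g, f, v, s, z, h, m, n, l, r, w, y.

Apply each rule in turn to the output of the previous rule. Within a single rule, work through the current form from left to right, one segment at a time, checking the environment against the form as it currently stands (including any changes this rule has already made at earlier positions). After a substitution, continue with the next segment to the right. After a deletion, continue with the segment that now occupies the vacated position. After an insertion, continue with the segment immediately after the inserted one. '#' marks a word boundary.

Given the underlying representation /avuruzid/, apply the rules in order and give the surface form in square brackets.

[avrzd]

(1) Medial Vowel Deletion: [avuruzid] → [avrzd]
(2) Word-Final Devoicing: [avrzd] → [avrzt]
(3) Nasal Place Assimilation: no change — [avrzt]
(4) Progressive Voicing Assimilation: [avrzt] → [avrzd]
(5) Geminate Reduction: no change — [avrzd]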